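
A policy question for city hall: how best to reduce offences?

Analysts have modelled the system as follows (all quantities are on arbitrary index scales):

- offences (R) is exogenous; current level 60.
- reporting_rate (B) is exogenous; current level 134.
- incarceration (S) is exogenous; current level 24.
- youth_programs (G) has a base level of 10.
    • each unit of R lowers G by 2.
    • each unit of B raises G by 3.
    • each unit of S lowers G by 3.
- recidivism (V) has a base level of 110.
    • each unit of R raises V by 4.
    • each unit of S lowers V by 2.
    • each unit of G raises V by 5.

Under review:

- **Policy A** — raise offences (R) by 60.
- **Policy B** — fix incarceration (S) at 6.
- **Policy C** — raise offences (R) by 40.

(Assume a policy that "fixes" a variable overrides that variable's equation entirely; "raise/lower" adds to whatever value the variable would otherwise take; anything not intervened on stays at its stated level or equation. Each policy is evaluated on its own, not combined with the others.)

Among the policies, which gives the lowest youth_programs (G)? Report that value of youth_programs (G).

100

Policy A (R + 60):
  R = 60 + 60 = 120
  B = 134
  S = 24
  G = 10 − 2·120 + 3·134 − 3·24 = 100
Policy B (S := 6):
  R = 60
  B = 134
  S = 6
  G = 10 − 2·60 + 3·134 − 3·6 = 274
Policy C (R + 40):
  R = 60 + 40 = 100
  B = 134
  S = 24
  G = 10 − 2·100 + 3·134 − 3·24 = 140
Comparing — Policy A: G=100, Policy B: G=274, Policy C: G=140. Lowest is 100 (Policy A).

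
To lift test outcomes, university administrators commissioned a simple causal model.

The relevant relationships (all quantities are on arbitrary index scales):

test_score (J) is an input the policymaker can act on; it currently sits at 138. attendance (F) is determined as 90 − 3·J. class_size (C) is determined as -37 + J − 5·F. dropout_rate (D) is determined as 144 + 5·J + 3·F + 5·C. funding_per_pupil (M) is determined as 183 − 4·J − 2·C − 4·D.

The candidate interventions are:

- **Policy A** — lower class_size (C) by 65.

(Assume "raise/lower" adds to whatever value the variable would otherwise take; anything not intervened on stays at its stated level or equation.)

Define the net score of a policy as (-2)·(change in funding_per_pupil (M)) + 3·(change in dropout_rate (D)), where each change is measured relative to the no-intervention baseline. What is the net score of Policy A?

-3835

Baseline:
  J = 138
  F = 90 − 3·138 = -324
  C = -37 + 138 − 5·(-324) = 1721
  D = 144 + 5·138 + 3·(-324) + 5·1721 = 8467
  M = 183 − 4·138 − 2·1721 − 4·8467 = -37679
Policy A (C − 65):
  J = 138
  F = 90 − 3·138 = -324
  C = -37 + 138 − 5·(-324) (−65 from intervention) = 1656
  D = 144 + 5·138 + 3·(-324) + 5·1656 = 8142
  M = 183 − 4·138 − 2·1656 − 4·8142 = -36249
ΔM = -36249 − (-37679) = 1430; ΔD = 8142 − 8467 = -325
Score = (-2)·1430 + 3·(-325) = -3835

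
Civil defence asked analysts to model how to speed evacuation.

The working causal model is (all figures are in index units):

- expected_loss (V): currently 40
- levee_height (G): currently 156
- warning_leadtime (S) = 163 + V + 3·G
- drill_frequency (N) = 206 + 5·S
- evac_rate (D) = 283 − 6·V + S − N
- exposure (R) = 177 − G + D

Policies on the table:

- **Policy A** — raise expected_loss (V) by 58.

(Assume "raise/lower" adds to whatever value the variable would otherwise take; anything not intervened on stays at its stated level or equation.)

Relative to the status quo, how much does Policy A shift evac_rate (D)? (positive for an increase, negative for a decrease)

Baseline:
  V = 40
  G = 156
  S = 163 + 40 + 3·156 = 671
  N = 206 + 5·671 = 3561
  D = 283 − 6·40 + 671 − 3561 = -2847
Policy A (V + 58):
  V = 40 + 58 = 98
  G = 156
  S = 163 + 98 + 3·156 = 729
  N = 206 + 5·729 = 3851
  D = 283 − 6·98 + 729 − 3851 = -3427
Change in D: -3427 − (-2847) = -580

-580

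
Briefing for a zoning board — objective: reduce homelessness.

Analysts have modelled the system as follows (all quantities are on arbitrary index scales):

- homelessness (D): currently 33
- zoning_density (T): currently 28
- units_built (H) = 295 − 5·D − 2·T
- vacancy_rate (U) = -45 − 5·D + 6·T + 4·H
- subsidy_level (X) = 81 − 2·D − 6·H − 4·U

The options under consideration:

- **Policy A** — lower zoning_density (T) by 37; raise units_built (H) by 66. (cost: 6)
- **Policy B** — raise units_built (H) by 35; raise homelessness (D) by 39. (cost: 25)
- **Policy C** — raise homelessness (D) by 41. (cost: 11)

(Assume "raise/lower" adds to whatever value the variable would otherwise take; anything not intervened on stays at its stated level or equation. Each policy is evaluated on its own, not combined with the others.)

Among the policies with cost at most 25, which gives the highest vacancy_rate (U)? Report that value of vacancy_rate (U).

Policy A (T − 37, H + 66):
  D = 33
  T = 28 − 37 = -9
  H = 295 − 5·33 − 2·(-9) (+66 from intervention) = 214
  U = -45 − 5·33 + 6·(-9) + 4·214 = 592
Policy B (H + 35, D + 39):
  D = 33 + 39 = 72
  T = 28
  H = 295 − 5·72 − 2·28 (+35 from intervention) = -86
  U = -45 − 5·72 + 6·28 + 4·(-86) = -581
Policy C (D + 41):
  D = 33 + 41 = 74
  T = 28
  H = 295 − 5·74 − 2·28 = -131
  U = -45 − 5·74 + 6·28 + 4·(-131) = -771
Comparing — Policy A: U=592, Policy B: U=-581, Policy C: U=-771. Highest is 592 (Policy A).

592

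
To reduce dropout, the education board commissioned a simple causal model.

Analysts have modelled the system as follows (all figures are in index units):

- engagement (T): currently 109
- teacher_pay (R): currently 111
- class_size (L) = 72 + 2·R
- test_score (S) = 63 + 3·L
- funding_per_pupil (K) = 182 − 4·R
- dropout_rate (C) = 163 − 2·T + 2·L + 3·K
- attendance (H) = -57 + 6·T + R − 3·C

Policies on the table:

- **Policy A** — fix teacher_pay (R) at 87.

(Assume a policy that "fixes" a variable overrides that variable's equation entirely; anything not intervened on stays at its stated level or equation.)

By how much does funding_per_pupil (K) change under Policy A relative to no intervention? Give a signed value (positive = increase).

Baseline:
  R = 111
  K = 182 − 4·111 = -262
Policy A (R := 87):
  R = 87
  K = 182 − 4·87 = -166
Change in K: -166 − (-262) = 96

96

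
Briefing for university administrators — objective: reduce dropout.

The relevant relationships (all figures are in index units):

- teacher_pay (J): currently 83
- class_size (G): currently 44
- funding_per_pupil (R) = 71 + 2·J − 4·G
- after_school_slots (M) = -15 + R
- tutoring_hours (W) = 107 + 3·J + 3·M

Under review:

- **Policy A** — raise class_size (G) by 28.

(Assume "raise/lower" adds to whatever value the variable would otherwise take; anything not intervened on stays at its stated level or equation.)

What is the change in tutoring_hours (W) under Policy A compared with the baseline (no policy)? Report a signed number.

-336

Baseline:
  J = 83
  G = 44
  R = 71 + 2·83 − 4·44 = 61
  M = -15 + 61 = 46
  W = 107 + 3·83 + 3·46 = 494
Policy A (G + 28):
  J = 83
  G = 44 + 28 = 72
  R = 71 + 2·83 − 4·72 = -51
  M = -15 + (-51) = -66
  W = 107 + 3·83 + 3·(-66) = 158
Change in W: 158 − 494 = -336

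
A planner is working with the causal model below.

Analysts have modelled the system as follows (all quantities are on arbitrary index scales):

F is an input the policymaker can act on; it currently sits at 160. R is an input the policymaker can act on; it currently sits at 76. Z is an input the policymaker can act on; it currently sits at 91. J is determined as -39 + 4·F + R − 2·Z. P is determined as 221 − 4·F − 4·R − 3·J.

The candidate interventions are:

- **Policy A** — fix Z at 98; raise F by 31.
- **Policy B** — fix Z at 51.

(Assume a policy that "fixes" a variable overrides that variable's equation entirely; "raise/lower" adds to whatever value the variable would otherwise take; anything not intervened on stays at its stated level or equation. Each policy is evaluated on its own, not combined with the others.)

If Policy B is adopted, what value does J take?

Policy B (Z := 51):
  F = 160
  R = 76
  Z = 51
  J = -39 + 4·160 + 76 − 2·51 = 575

575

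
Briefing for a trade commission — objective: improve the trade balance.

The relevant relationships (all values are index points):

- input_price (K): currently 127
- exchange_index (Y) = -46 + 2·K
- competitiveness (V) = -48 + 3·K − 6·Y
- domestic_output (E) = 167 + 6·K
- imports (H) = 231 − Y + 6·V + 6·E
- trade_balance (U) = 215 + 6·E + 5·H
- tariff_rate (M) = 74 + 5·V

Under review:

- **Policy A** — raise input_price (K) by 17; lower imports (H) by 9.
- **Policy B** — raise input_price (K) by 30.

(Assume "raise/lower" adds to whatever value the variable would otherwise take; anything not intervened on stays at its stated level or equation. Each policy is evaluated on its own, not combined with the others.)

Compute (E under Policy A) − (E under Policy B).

-78

Policy A (K + 17, H − 9):
  K = 127 + 17 = 144
  E = 167 + 6·144 = 1031
Policy B (K + 30):
  K = 127 + 30 = 157
  E = 167 + 6·157 = 1109
E: 1031 − 1109 = -78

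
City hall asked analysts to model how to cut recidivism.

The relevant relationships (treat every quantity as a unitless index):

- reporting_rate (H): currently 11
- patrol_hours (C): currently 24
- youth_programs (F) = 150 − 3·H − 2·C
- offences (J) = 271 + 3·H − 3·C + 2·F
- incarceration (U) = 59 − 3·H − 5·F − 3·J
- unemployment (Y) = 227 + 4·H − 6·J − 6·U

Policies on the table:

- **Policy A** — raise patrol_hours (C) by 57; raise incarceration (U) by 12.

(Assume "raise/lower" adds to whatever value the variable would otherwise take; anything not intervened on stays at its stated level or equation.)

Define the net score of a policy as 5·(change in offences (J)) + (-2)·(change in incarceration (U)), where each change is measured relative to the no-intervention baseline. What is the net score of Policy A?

-5553

Baseline:
  H = 11
  C = 24
  F = 150 − 3·11 − 2·24 = 69
  J = 271 + 3·11 − 3·24 + 2·69 = 370
  U = 59 − 3·11 − 5·69 − 3·370 = -1429
Policy A (C + 57, U + 12):
  H = 11
  C = 24 + 57 = 81
  F = 150 − 3·11 − 2·81 = -45
  J = 271 + 3·11 − 3·81 + 2·(-45) = -29
  U = 59 − 3·11 − 5·(-45) − 3·(-29) (+12 from intervention) = 350
ΔJ = -29 − 370 = -399; ΔU = 350 − (-1429) = 1779
Score = 5·(-399) + (-2)·1779 = -5553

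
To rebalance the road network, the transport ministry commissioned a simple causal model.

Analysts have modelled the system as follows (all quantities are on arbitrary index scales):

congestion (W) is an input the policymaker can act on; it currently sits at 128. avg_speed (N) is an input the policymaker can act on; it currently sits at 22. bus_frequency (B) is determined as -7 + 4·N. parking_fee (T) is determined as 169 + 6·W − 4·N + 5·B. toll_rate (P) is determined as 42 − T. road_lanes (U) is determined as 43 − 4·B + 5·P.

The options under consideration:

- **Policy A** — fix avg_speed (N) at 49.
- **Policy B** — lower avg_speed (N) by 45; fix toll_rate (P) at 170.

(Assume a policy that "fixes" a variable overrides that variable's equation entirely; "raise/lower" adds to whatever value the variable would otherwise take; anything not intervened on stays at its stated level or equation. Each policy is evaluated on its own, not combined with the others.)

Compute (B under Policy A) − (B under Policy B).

288

Policy A (N := 49):
  N = 49
  B = -7 + 4·49 = 189
Policy B (N − 45, P := 170):
  N = 22 − 45 = -23
  B = -7 + 4·(-23) = -99
B: 189 − (-99) = 288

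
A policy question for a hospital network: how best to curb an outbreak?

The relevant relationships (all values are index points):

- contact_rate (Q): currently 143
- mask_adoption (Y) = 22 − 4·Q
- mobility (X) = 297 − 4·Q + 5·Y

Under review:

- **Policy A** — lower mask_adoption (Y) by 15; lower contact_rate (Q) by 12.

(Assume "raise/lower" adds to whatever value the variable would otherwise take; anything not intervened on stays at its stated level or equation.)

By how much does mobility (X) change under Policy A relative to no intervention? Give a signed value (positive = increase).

213

Baseline:
  Q = 143
  Y = 22 − 4·143 = -550
  X = 297 − 4·143 + 5·(-550) = -3025
Policy A (Y − 15, Q − 12):
  Q = 143 − 12 = 131
  Y = 22 − 4·131 (−15 from intervention) = -517
  X = 297 − 4·131 + 5·(-517) = -2812
Change in X: -2812 − (-3025) = 213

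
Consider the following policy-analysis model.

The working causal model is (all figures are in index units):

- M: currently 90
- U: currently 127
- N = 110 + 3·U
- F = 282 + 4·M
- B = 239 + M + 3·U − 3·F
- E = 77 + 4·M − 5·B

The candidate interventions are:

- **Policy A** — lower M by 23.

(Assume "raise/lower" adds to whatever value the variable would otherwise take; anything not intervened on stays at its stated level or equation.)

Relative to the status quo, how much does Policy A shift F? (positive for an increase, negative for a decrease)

Baseline:
  M = 90
  F = 282 + 4·90 = 642
Policy A (M − 23):
  M = 90 − 23 = 67
  F = 282 + 4·67 = 550
Change in F: 550 − 642 = -92

-92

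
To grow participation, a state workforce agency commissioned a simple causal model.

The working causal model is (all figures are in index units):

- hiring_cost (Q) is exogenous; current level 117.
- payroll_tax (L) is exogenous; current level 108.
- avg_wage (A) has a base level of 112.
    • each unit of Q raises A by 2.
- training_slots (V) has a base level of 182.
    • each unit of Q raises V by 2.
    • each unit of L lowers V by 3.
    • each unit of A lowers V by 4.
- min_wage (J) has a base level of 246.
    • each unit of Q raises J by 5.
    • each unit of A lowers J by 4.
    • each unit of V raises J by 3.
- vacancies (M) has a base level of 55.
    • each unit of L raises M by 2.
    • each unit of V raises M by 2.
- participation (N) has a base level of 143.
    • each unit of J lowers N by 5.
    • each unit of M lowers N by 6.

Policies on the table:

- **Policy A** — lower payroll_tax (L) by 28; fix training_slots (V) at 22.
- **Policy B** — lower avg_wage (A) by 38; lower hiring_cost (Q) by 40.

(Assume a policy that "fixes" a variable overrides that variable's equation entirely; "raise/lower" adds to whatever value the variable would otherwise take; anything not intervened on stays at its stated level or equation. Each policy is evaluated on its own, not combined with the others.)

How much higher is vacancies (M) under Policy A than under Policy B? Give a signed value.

1788

Policy A (L − 28, V := 22):
  Q = 117
  L = 108 − 28 = 80
  A = 112 + 2·117 = 346
  V = 22
  M = 55 + 2·80 + 2·22 = 259
Policy B (A − 38, Q − 40):
  Q = 117 − 40 = 77
  L = 108
  A = 112 + 2·77 (−38 from intervention) = 228
  V = 182 + 2·77 − 3·108 − 4·228 = -900
  M = 55 + 2·108 + 2·(-900) = -1529
M: 259 − (-1529) = 1788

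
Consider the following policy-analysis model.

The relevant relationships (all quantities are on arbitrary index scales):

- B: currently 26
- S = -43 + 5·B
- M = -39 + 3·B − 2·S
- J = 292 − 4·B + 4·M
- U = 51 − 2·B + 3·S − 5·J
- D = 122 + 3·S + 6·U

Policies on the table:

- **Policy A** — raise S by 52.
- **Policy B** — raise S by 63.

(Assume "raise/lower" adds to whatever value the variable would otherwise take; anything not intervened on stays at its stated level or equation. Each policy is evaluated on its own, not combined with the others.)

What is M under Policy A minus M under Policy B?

22

Policy A (S + 52):
  B = 26
  S = -43 + 5·26 (+52 from intervention) = 139
  M = -39 + 3·26 − 2·139 = -239
Policy B (S + 63):
  B = 26
  S = -43 + 5·26 (+63 from intervention) = 150
  M = -39 + 3·26 − 2·150 = -261
M: -239 − (-261) = 22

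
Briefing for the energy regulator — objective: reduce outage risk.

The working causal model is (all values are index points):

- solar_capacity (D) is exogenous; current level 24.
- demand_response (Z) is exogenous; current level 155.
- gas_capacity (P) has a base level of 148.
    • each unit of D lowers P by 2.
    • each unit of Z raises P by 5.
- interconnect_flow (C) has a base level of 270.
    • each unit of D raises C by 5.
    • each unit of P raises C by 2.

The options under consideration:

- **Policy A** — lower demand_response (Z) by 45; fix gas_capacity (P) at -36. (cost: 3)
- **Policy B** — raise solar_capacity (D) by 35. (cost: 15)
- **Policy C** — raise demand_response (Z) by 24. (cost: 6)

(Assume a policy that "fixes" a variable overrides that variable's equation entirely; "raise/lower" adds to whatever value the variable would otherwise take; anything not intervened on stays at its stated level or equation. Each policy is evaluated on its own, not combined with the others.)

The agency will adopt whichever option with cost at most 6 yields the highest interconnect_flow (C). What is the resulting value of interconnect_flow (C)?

Policy A (Z − 45, P := -36):
  D = 24
  Z = 155 − 45 = 110
  P = -36
  C = 270 + 5·24 + 2·(-36) = 318
Policy C (Z + 24):
  D = 24
  Z = 155 + 24 = 179
  P = 148 − 2·24 + 5·179 = 995
  C = 270 + 5·24 + 2·995 = 2380
Comparing — Policy A: C=318, Policy C: C=2380. Highest is 2380 (Policy C).

2380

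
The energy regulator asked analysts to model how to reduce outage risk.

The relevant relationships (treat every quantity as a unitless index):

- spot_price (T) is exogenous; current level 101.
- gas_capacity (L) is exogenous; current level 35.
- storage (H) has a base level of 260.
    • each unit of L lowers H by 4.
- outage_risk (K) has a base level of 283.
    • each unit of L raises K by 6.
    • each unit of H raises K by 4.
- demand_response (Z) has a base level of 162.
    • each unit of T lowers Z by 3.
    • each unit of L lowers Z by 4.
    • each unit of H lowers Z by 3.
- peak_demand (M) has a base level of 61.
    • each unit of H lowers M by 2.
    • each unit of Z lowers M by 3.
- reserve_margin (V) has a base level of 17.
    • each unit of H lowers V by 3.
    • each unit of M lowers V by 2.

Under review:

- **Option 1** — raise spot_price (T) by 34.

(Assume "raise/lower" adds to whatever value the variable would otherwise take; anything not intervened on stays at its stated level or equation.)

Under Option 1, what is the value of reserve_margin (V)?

-4443

Option 1 (T + 34):
  T = 101 + 34 = 135
  L = 35
  H = 260 − 4·35 = 120
  Z = 162 − 3·135 − 4·35 − 3·120 = -743
  M = 61 − 2·120 − 3·(-743) = 2050
  V = 17 − 3·120 − 2·2050 = -4443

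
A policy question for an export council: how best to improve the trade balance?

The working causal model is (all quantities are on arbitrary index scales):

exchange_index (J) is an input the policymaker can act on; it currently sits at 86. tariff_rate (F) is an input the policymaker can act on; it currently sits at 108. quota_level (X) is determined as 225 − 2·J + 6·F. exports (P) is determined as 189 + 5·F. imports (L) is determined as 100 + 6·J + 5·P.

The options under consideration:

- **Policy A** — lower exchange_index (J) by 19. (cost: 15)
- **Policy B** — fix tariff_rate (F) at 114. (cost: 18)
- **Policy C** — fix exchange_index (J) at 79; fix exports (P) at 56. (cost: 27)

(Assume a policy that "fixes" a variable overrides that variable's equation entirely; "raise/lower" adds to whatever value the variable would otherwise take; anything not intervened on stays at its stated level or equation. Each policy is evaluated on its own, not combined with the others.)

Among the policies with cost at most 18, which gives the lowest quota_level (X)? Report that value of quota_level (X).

Policy A (J − 19):
  J = 86 − 19 = 67
  F = 108
  X = 225 − 2·67 + 6·108 = 739
Policy B (F := 114):
  J = 86
  F = 114
  X = 225 − 2·86 + 6·114 = 737
Comparing — Policy A: X=739, Policy B: X=737. Lowest is 737 (Policy B).

737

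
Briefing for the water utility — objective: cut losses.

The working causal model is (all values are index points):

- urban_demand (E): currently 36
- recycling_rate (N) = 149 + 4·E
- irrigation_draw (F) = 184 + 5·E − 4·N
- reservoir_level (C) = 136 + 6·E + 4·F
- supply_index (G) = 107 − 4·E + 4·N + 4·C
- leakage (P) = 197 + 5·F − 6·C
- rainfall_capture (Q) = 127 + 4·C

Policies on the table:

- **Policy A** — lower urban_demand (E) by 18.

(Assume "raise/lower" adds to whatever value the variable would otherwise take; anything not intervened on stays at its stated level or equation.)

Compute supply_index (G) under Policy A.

-7865

Policy A (E − 18):
  E = 36 − 18 = 18
  N = 149 + 4·18 = 221
  F = 184 + 5·18 − 4·221 = -610
  C = 136 + 6·18 + 4·(-610) = -2196
  G = 107 − 4·18 + 4·221 + 4·(-2196) = -7865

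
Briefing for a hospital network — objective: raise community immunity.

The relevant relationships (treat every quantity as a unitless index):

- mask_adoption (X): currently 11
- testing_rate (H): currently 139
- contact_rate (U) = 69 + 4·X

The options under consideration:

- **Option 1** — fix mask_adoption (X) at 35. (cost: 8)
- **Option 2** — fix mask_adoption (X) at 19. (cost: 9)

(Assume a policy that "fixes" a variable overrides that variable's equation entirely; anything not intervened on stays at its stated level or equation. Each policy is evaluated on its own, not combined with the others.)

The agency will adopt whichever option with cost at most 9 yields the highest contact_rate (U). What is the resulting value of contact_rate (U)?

209

Option 1 (X := 35):
  X = 35
  U = 69 + 4·35 = 209
Option 2 (X := 19):
  X = 19
  U = 69 + 4·19 = 145
Comparing — Option 1: U=209, Option 2: U=145. Highest is 209 (Option 1).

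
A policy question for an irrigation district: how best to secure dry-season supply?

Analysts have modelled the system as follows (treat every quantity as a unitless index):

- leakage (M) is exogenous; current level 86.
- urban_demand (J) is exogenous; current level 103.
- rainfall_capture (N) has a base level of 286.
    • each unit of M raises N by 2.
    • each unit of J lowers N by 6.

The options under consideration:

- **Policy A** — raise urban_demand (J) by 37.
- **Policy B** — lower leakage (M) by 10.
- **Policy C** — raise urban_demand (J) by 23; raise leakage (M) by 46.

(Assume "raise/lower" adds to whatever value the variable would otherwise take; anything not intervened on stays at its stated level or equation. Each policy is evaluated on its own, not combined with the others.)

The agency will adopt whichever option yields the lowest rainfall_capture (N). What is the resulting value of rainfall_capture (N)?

Policy A (J + 37):
  M = 86
  J = 103 + 37 = 140
  N = 286 + 2·86 − 6·140 = -382
Policy B (M − 10):
  M = 86 − 10 = 76
  J = 103
  N = 286 + 2·76 − 6·103 = -180
Policy C (J + 23, M + 46):
  M = 86 + 46 = 132
  J = 103 + 23 = 126
  N = 286 + 2·132 − 6·126 = -206
Comparing — Policy A: N=-382, Policy B: N=-180, Policy C: N=-206. Lowest is -382 (Policy A).

-382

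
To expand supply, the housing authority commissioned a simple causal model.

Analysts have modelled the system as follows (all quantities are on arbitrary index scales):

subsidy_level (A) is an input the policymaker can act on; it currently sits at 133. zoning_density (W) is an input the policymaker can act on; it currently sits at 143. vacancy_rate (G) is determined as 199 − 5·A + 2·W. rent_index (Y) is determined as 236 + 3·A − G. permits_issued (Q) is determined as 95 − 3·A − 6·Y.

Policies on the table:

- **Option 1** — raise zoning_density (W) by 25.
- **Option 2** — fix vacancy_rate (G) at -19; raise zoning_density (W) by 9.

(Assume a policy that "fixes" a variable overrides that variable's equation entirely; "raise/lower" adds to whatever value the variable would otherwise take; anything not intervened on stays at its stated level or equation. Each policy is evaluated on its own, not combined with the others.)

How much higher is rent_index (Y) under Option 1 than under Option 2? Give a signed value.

Option 1 (W + 25):
  A = 133
  W = 143 + 25 = 168
  G = 199 − 5·133 + 2·168 = -130
  Y = 236 + 3·133 − (-130) = 765
Option 2 (G := -19, W + 9):
  A = 133
  W = 143 + 9 = 152
  G = -19
  Y = 236 + 3·133 − (-19) = 654
Y: 765 − 654 = 111

111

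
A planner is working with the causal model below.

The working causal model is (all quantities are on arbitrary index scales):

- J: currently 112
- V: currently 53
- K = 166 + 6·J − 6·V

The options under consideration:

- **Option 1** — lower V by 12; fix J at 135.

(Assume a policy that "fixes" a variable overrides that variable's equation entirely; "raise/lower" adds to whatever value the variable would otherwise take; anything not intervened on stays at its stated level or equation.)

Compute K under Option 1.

730

Option 1 (V − 12, J := 135):
  J = 135
  V = 53 − 12 = 41
  K = 166 + 6·135 − 6·41 = 730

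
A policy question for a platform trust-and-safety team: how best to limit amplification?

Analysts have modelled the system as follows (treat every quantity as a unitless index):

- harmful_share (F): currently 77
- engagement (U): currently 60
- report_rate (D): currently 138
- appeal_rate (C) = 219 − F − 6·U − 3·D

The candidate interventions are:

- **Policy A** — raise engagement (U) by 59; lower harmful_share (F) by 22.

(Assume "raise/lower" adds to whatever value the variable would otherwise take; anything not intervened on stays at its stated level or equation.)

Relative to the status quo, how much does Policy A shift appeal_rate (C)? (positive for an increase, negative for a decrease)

Baseline:
  F = 77
  U = 60
  D = 138
  C = 219 − 77 − 6·60 − 3·138 = -632
Policy A (U + 59, F − 22):
  F = 77 − 22 = 55
  U = 60 + 59 = 119
  D = 138
  C = 219 − 55 − 6·119 − 3·138 = -964
Change in C: -964 − (-632) = -332

-332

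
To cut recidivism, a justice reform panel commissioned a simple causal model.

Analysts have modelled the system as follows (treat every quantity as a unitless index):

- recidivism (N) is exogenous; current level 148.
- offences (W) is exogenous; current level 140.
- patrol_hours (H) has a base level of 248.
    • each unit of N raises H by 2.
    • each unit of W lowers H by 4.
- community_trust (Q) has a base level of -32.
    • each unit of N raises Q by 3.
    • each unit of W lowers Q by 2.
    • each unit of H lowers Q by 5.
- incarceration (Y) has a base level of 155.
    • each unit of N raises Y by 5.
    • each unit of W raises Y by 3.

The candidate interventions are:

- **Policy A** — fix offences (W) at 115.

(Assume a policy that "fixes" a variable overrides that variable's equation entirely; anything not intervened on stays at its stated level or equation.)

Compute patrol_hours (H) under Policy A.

Policy A (W := 115):
  N = 148
  W = 115
  H = 248 + 2·148 − 4·115 = 84

84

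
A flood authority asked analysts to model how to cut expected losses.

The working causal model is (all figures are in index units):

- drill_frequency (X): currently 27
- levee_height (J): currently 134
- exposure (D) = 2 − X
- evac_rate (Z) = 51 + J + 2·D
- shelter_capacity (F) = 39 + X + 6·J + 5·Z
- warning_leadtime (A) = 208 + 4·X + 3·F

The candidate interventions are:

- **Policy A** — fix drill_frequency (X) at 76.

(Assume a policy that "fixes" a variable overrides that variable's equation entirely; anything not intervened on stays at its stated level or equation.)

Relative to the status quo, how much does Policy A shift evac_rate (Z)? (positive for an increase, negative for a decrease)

Baseline:
  X = 27
  J = 134
  D = 2 − 27 = -25
  Z = 51 + 134 + 2·(-25) = 135
Policy A (X := 76):
  X = 76
  J = 134
  D = 2 − 76 = -74
  Z = 51 + 134 + 2·(-74) = 37
Change in Z: 37 − 135 = -98

-98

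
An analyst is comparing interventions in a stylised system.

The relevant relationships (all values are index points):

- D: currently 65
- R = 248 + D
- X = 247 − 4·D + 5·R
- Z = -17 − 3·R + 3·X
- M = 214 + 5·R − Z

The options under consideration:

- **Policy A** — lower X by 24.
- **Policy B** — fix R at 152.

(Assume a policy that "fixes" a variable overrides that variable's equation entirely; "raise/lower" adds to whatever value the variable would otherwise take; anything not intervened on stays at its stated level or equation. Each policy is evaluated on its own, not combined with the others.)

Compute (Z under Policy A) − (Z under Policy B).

1860

Policy A (X − 24):
  D = 65
  R = 248 + 65 = 313
  X = 247 − 4·65 + 5·313 (−24 from intervention) = 1528
  Z = -17 − 3·313 + 3·1528 = 3628
Policy B (R := 152):
  D = 65
  R = 152
  X = 247 − 4·65 + 5·152 = 747
  Z = -17 − 3·152 + 3·747 = 1768
Z: 3628 − 1768 = 1860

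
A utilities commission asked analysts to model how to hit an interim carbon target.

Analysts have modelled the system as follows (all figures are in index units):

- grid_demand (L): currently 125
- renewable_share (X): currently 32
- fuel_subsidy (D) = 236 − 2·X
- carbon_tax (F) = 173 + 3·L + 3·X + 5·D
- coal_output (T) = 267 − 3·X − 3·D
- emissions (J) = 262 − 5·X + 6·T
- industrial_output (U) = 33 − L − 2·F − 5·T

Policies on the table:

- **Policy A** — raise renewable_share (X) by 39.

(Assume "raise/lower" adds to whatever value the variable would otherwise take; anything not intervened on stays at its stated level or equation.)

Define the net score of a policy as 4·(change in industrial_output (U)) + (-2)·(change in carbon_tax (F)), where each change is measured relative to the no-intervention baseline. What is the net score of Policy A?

Baseline:
  L = 125
  X = 32
  D = 236 − 2·32 = 172
  F = 173 + 3·125 + 3·32 + 5·172 = 1504
  T = 267 − 3·32 − 3·172 = -345
  U = 33 − 125 − 2·1504 − 5·(-345) = -1375
Policy A (X + 39):
  L = 125
  X = 32 + 39 = 71
  D = 236 − 2·71 = 94
  F = 173 + 3·125 + 3·71 + 5·94 = 1231
  T = 267 − 3·71 − 3·94 = -228
  U = 33 − 125 − 2·1231 − 5·(-228) = -1414
ΔU = -1414 − (-1375) = -39; ΔF = 1231 − 1504 = -273
Score = 4·(-39) + (-2)·(-273) = 390

390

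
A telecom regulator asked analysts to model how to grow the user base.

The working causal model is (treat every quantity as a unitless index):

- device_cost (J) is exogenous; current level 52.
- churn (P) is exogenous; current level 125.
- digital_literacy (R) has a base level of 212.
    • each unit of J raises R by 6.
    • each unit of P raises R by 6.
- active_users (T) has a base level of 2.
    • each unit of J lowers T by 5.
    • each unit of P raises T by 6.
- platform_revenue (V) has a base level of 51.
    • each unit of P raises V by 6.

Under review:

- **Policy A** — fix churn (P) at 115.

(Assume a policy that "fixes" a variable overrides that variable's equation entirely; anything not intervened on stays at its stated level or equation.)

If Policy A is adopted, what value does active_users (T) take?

Policy A (P := 115):
  J = 52
  P = 115
  T = 2 − 5·52 + 6·115 = 432

432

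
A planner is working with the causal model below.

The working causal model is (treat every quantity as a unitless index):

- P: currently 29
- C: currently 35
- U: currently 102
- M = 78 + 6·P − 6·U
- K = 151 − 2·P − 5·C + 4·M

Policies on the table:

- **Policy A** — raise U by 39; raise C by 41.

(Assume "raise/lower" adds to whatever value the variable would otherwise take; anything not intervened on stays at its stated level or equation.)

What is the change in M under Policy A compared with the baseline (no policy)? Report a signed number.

Baseline:
  P = 29
  U = 102
  M = 78 + 6·29 − 6·102 = -360
Policy A (U + 39, C + 41):
  P = 29
  U = 102 + 39 = 141
  M = 78 + 6·29 − 6·141 = -594
Change in M: -594 − (-360) = -234

-234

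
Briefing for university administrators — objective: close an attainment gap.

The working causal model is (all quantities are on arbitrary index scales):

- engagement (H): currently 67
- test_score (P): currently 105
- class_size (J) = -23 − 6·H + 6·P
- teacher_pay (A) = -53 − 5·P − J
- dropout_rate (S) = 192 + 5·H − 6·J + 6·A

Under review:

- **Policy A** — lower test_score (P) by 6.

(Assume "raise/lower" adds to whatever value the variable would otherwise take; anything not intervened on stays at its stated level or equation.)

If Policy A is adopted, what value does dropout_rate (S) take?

-4789

Policy A (P − 6):
  H = 67
  P = 105 − 6 = 99
  J = -23 − 6·67 + 6·99 = 169
  A = -53 − 5·99 − 169 = -717
  S = 192 + 5·67 − 6·169 + 6·(-717) = -4789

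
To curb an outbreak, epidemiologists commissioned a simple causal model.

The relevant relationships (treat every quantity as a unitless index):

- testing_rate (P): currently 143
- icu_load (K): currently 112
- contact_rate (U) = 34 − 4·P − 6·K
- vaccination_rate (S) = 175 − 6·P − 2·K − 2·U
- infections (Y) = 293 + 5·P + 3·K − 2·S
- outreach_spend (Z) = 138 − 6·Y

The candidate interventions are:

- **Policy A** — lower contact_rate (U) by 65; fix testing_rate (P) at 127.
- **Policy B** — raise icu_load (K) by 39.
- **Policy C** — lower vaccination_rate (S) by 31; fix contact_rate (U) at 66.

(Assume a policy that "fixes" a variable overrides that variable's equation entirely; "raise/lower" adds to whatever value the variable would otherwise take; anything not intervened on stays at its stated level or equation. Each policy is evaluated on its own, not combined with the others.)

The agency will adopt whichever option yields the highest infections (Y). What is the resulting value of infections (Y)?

Policy A (U − 65, P := 127):
  P = 127
  K = 112
  U = 34 − 4·127 − 6·112 (−65 from intervention) = -1211
  S = 175 − 6·127 − 2·112 − 2·(-1211) = 1611
  Y = 293 + 5·127 + 3·112 − 2·1611 = -1958
Policy B (K + 39):
  P = 143
  K = 112 + 39 = 151
  U = 34 − 4·143 − 6·151 = -1444
  S = 175 − 6·143 − 2·151 − 2·(-1444) = 1903
  Y = 293 + 5·143 + 3·151 − 2·1903 = -2345
Policy C (S − 31, U := 66):
  P = 143
  K = 112
  U = 66
  S = 175 − 6·143 − 2·112 − 2·66 (−31 from intervention) = -1070
  Y = 293 + 5·143 + 3·112 − 2·(-1070) = 3484
Comparing — Policy A: Y=-1958, Policy B: Y=-2345, Policy C: Y=3484. Highest is 3484 (Policy C).

3484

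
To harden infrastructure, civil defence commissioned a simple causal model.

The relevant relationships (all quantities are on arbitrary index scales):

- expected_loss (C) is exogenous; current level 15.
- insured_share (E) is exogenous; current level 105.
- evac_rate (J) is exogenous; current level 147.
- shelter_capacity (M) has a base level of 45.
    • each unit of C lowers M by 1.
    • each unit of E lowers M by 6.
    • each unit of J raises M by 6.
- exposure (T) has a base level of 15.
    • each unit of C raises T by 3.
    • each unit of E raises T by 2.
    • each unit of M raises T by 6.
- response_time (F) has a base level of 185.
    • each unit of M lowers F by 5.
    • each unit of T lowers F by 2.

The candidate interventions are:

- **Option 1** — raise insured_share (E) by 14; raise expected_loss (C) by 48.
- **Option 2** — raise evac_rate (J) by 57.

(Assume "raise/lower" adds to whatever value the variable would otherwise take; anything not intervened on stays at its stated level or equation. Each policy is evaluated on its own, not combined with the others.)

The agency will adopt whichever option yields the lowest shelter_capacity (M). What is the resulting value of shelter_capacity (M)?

150

Option 1 (E + 14, C + 48):
  C = 15 + 48 = 63
  E = 105 + 14 = 119
  J = 147
  M = 45 − 63 − 6·119 + 6·147 = 150
Option 2 (J + 57):
  C = 15
  E = 105
  J = 147 + 57 = 204
  M = 45 − 15 − 6·105 + 6·204 = 624
Comparing — Option 1: M=150, Option 2: M=624. Lowest is 150 (Option 1).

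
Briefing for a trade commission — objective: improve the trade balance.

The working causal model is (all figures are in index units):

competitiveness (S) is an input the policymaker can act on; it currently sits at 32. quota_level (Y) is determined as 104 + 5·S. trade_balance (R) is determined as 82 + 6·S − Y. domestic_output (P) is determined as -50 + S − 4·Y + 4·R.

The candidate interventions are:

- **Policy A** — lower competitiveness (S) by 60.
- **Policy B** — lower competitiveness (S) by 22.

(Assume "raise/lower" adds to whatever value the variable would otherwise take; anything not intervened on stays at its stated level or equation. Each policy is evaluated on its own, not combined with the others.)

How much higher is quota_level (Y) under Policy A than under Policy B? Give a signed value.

Policy A (S − 60):
  S = 32 − 60 = -28
  Y = 104 + 5·(-28) = -36
Policy B (S − 22):
  S = 32 − 22 = 10
  Y = 104 + 5·10 = 154
Y: -36 − 154 = -190

-190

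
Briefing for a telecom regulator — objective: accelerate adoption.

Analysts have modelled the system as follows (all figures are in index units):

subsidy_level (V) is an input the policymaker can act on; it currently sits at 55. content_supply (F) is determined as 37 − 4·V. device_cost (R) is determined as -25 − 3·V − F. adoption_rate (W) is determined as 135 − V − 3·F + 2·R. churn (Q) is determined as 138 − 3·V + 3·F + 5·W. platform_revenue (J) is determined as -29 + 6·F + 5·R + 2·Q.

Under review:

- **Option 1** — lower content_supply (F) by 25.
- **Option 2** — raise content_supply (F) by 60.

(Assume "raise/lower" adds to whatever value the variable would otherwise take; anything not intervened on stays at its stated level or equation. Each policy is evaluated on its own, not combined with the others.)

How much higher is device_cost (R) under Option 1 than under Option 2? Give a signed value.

85

Option 1 (F − 25):
  V = 55
  F = 37 − 4·55 (−25 from intervention) = -208
  R = -25 − 3·55 − (-208) = 18
Option 2 (F + 60):
  V = 55
  F = 37 − 4·55 (+60 from intervention) = -123
  R = -25 − 3·55 − (-123) = -67
R: 18 − (-67) = 85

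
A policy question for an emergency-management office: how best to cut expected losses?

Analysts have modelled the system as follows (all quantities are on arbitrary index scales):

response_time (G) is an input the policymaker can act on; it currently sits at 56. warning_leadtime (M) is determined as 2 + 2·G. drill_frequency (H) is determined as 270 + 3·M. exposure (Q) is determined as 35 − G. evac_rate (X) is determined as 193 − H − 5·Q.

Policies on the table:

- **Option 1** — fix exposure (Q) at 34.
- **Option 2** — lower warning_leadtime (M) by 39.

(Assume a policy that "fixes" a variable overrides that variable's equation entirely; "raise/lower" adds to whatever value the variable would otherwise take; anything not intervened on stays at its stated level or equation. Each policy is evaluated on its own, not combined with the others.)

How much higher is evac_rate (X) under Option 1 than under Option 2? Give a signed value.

-392

Option 1 (Q := 34):
  G = 56
  M = 2 + 2·56 = 114
  H = 270 + 3·114 = 612
  Q = 34
  X = 193 − 612 − 5·34 = -589
Option 2 (M − 39):
  G = 56
  M = 2 + 2·56 (−39 from intervention) = 75
  H = 270 + 3·75 = 495
  Q = 35 − 56 = -21
  X = 193 − 495 − 5·(-21) = -197
X: -589 − (-197) = -392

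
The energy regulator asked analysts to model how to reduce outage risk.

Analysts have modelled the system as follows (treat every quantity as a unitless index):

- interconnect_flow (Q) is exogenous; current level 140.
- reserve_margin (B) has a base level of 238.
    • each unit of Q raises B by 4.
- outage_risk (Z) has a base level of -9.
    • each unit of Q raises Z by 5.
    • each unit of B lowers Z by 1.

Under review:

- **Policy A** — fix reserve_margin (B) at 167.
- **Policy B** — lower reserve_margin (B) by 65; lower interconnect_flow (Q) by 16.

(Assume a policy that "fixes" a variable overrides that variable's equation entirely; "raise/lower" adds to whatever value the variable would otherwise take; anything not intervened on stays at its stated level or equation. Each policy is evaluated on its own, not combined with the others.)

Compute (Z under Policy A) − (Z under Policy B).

Policy A (B := 167):
  Q = 140
  B = 167
  Z = -9 + 5·140 − 167 = 524
Policy B (B − 65, Q − 16):
  Q = 140 − 16 = 124
  B = 238 + 4·124 (−65 from intervention) = 669
  Z = -9 + 5·124 − 669 = -58
Z: 524 − (-58) = 582

582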